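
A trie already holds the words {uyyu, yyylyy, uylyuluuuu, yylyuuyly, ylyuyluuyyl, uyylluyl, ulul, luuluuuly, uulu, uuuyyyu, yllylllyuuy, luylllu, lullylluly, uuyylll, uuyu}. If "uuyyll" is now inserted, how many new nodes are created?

0

Every character of "uuyyll" already lies on an existing path (it is a prefix of some stored word).
No new nodes are needed: 0.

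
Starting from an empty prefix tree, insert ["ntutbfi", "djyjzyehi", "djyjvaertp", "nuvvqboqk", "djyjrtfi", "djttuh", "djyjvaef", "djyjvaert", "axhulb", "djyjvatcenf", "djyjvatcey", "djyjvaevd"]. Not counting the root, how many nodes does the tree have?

53

For each word, the new-node count is its length minus the longest prefix already in the trie:
  "ntutbfi" → 7 new (n, t, u, t, b, f, i)
  "djyjzyehi" → 9 new (d, j, y, j, z, y, e, h, i)
  "djyjvaertp" → prefix "djyj" already present; 6 new (v, a, e, r, t, p)
  "nuvvqboqk" → prefix "n" already present; 8 new (u, v, v, q, b, o, q, k)
  "djyjrtfi" → prefix "djyj" already present; 4 new (r, t, f, i)
  "djttuh" → prefix "dj" already present; 4 new (t, t, u, h)
  "djyjvaef" → prefix "djyjvae" already present; 1 new (f)
  "djyjvaert" → prefix "djyjvaert" already present; 0 new (none)
  "axhulb" → 6 new (a, x, h, u, l, b)
  "djyjvatcenf" → prefix "djyjva" already present; 5 new (t, c, e, n, f)
  "djyjvatcey" → prefix "djyjvatce" already present; 1 new (y)
  "djyjvaevd" → prefix "djyjvae" already present; 2 new (v, d)
Total nodes = 7 + 9 + 6 + 8 + 4 + 4 + 1 + 0 + 6 + 5 + 1 + 2 = 53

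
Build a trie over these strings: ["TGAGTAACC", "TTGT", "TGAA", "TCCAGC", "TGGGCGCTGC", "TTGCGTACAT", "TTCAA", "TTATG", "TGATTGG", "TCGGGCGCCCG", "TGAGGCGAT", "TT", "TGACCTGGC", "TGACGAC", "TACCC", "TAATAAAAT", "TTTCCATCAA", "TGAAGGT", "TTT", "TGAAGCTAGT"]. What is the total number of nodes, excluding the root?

Count nodes per top-level branch (shared prefixes stored once):
  'T'-branch (TAATAAAAT, TACCC, TCCAGC, TCGGGCGCCCG, TGAA, TGAAGCTAGT, TGAAGGT, TGACCTGGC, TGACGAC, TGAGGCGAT, TGAGTAACC, TGATTGG, TGGGCGCTGC, TT, TTATG, TTCAA, TTGCGTACAT, TTGT, TTT, TTTCCATCAA): 93 nodes
Sum: 93

93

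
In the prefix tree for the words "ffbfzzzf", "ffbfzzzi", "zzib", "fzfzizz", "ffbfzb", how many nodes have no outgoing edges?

Leaves are exactly the stored words that no other stored word extends.
Those words: "ffbfzb", "ffbfzzzf", "ffbfzzzi", "fzfzizz", "zzib"
Leaf count: 5

5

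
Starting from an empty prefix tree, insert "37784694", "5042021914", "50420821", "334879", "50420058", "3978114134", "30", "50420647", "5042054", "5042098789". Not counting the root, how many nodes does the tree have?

For each word, the new-node count is its length minus the longest prefix already in the trie:
  "37784694" → 8 new (3, 7, 7, 8, 4, 6, 9, 4)
  "5042021914" → 10 new (5, 0, 4, 2, 0, 2, 1, 9, 1, 4)
  "50420821" → prefix "50420" already present; 3 new (8, 2, 1)
  "334879" → prefix "3" already present; 5 new (3, 4, 8, 7, 9)
  "50420058" → prefix "50420" already present; 3 new (0, 5, 8)
  "3978114134" → prefix "3" already present; 9 new (9, 7, 8, 1, 1, 4, 1, 3, 4)
  "30" → prefix "3" already present; 1 new (0)
  "50420647" → prefix "50420" already present; 3 new (6, 4, 7)
  "5042054" → prefix "50420" already present; 2 new (5, 4)
  "5042098789" → prefix "50420" already present; 5 new (9, 8, 7, 8, 9)
Total nodes = 8 + 10 + 3 + 5 + 3 + 9 + 1 + 3 + 2 + 5 = 49

49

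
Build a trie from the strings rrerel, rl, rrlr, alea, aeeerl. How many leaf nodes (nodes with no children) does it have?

5

Leaves are exactly the stored words that no other stored word extends.
Those words: "aeeerl", "alea", "rl", "rrerel", "rrlr"
Leaf count: 5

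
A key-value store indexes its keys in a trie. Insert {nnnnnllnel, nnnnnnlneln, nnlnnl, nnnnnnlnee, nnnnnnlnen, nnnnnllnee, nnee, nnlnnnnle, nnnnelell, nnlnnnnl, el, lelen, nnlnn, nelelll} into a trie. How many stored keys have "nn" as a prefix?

11

Walk to "nn"; the words in its subtree are exactly those with that prefix.
Matches: "nnee", "nnlnn", "nnlnnl", "nnlnnnnl", "nnlnnnnle", "nnnnelell", "nnnnnllnee", "nnnnnllnel", "nnnnnnlnee", "nnnnnnlneln", "nnnnnnlnen"
Count: 11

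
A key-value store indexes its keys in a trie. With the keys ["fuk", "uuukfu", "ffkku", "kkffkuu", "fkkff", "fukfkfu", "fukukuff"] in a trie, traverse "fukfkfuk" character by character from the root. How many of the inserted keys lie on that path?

2

Check each prefix of "fukfkfuk" against the stored set — each match is an end-marker on the path.
Prefixes of the query that are stored words: "fuk", "fukfkfu"
Count: 2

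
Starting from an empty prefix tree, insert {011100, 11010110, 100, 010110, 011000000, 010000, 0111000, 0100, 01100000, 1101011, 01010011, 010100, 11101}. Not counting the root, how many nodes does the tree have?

Trie structure (* marks end of a word):
(root)
├─ 0
│  └─ 1
│     ├─ 0
│     │  ├─ 0 *
│     │  │  └─ 0
│     │  │     └─ 0 *
│     │  └─ 1
│     │     ├─ 0
│     │     │  └─ 0 *
│     │     │     └─ 1
│     │     │        └─ 1 *
│     │     └─ 1
│     │        └─ 0 *
│     └─ 1
│        ├─ 0
│        │  └─ 0
│        │     └─ 0
│        │        └─ 0
│        │           └─ 0 *
│        │              └─ 0 *
│        └─ 1
│           └─ 0
│              └─ 0 *
│                 └─ 0 *
└─ 1
   ├─ 0
   │  └─ 0 *
   └─ 1
      ├─ 0
      │  └─ 1
      │     └─ 0
      │        └─ 1
      │           └─ 1 *
      │              └─ 0 *
      └─ 1
         └─ 0
            └─ 1 *
Counting every labelled node above: 37.

37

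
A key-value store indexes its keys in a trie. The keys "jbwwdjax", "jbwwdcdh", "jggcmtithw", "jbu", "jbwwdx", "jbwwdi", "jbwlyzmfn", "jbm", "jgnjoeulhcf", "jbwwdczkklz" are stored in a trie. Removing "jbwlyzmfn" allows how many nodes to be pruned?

6

A node on "jbwlyzmfn"'s path can go only if nothing else ends at it or branches off below it.
The suffix "lyzmfn" (6 nodes) is used only by "jbwlyzmfn"; the node for "jbw" still has the child "w", so pruning stops there.
Nodes removed: 6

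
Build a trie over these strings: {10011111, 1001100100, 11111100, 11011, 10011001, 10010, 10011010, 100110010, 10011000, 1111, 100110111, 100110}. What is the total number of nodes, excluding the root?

Trie structure (* marks end of a word):
(root)
└─ 1
   ├─ 0
   │  └─ 0
   │     └─ 1
   │        ├─ 0 *
   │        └─ 1
   │           ├─ 0 *
   │           │  ├─ 0
   │           │  │  ├─ 0 *
   │           │  │  └─ 1 *
   │           │  │     └─ 0 *
   │           │  │        └─ 0 *
   │           │  └─ 1
   │           │     ├─ 0 *
   │           │     └─ 1
   │           │        └─ 1 *
   │           └─ 1
   │              └─ 1
   │                 └─ 1 *
   └─ 1
      ├─ 0
      │  └─ 1
      │     └─ 1 *
      └─ 1
         └─ 1 *
            └─ 1
               └─ 1
                  └─ 0
                     └─ 0 *
Counting every labelled node above: 29.

29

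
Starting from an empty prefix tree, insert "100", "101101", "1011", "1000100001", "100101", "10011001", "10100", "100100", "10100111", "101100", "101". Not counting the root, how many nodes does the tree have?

Trace insertions, counting only characters that open a new branch:
  "100" → 3 new (1, 0, 0)
  "101101" → prefix "10" already present; 4 new (1, 1, 0, 1)
  "1011" → prefix "1011" already present; 0 new (none)
  "1000100001" → prefix "100" already present; 7 new (0, 1, 0, 0, 0, 0, 1)
  "100101" → prefix "100" already present; 3 new (1, 0, 1)
  "10011001" → prefix "1001" already present; 4 new (1, 0, 0, 1)
  "10100" → prefix "101" already present; 2 new (0, 0)
  "100100" → prefix "10010" already present; 1 new (0)
  "10100111" → prefix "10100" already present; 3 new (1, 1, 1)
  "101100" → prefix "10110" already present; 1 new (0)
  "101" → prefix "101" already present; 0 new (none)
Total nodes = 3 + 4 + 0 + 7 + 3 + 4 + 2 + 1 + 3 + 1 + 0 = 28

28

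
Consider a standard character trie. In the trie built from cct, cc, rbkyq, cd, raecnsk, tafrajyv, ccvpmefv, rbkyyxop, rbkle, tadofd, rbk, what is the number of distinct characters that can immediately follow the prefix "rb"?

1

Walk "rb" from the root, arriving at one node.
Characters that immediately follow "rb" among the stored strings: {k}.
That node has 1 child edge.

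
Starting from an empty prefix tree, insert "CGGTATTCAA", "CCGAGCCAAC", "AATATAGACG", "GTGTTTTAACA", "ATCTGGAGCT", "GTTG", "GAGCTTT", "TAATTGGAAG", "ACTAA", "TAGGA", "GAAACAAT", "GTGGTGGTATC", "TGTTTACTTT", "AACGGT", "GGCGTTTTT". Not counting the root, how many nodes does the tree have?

109

Insert word by word; a character creates a node only if that edge doesn't already exist:
  "CGGTATTCAA" → 10 new (C, G, G, T, A, T, T, C, A, A)
  "CCGAGCCAAC" → prefix "C" already present; 9 new (C, G, A, G, C, C, A, A, C)
  "AATATAGACG" → 10 new (A, A, T, A, T, A, G, A, C, G)
  "GTGTTTTAACA" → 11 new (G, T, G, T, T, T, T, A, A, C, A)
  "ATCTGGAGCT" → prefix "A" already present; 9 new (T, C, T, G, G, A, G, C, T)
  "GTTG" → prefix "GT" already present; 2 new (T, G)
  "GAGCTTT" → prefix "G" already present; 6 new (A, G, C, T, T, T)
  "TAATTGGAAG" → 10 new (T, A, A, T, T, G, G, A, A, G)
  "ACTAA" → prefix "A" already present; 4 new (C, T, A, A)
  "TAGGA" → prefix "TA" already present; 3 new (G, G, A)
  "GAAACAAT" → prefix "GA" already present; 6 new (A, A, C, A, A, T)
  "GTGGTGGTATC" → prefix "GTG" already present; 8 new (G, T, G, G, T, A, T, C)
  "TGTTTACTTT" → prefix "T" already present; 9 new (G, T, T, T, A, C, T, T, T)
  "AACGGT" → prefix "AA" already present; 4 new (C, G, G, T)
  "GGCGTTTTT" → prefix "G" already present; 8 new (G, C, G, T, T, T, T, T)
Total nodes = 10 + 9 + 10 + 11 + 9 + 2 + 6 + 10 + 4 + 3 + 6 + 8 + 9 + 4 + 8 = 109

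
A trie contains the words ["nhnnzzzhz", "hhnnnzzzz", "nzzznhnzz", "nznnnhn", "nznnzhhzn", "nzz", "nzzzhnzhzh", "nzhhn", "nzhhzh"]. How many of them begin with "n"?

8

Traverse to the node for "n", then collect every word in that subtree.
Words under "n": nhnnzzzhz, nzhhn, nzhhzh, nznnnhn, nznnzhhzn, nzz, nzzzhnzhzh, nzzznhnzz
Count: 8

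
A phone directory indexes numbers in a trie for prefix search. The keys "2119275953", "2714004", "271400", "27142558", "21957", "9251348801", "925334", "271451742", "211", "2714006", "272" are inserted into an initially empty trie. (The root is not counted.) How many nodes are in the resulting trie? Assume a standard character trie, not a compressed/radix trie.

43

Trace insertions, counting only characters that open a new branch:
  "2119275953" → 10 new (2, 1, 1, 9, 2, 7, 5, 9, 5, 3)
  "2714004" → prefix "2" already present; 6 new (7, 1, 4, 0, 0, 4)
  "271400" → prefix "271400" already present; 0 new (none)
  "27142558" → prefix "2714" already present; 4 new (2, 5, 5, 8)
  "21957" → prefix "21" already present; 3 new (9, 5, 7)
  "9251348801" → 10 new (9, 2, 5, 1, 3, 4, 8, 8, 0, 1)
  "925334" → prefix "925" already present; 3 new (3, 3, 4)
  "271451742" → prefix "2714" already present; 5 new (5, 1, 7, 4, 2)
  "211" → prefix "211" already present; 0 new (none)
  "2714006" → prefix "271400" already present; 1 new (6)
  "272" → prefix "27" already present; 1 new (2)
Total nodes = 10 + 6 + 0 + 4 + 3 + 10 + 3 + 5 + 0 + 1 + 1 = 43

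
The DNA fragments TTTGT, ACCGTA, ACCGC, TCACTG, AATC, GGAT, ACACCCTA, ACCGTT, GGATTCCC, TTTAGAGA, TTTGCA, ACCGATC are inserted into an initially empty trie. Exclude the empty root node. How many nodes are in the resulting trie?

Count nodes per top-level branch (shared prefixes stored once):
  'A'-branch (AATC, ACACCCTA, ACCGATC, ACCGC, ACCGTA, ACCGTT): 20 nodes
  'G'-branch (GGAT, GGATTCCC): 8 nodes
  'T'-branch (TCACTG, TTTAGAGA, TTTGCA, TTTGT): 17 nodes
Sum: 45

45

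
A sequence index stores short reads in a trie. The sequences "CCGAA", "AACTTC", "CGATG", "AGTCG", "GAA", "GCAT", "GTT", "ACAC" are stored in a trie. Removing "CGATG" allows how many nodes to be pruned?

A node on "CGATG"'s path can go only if nothing else ends at it or branches off below it.
The suffix "GATG" (4 nodes) is used only by "CGATG"; the node for "C" still has the child "C", so pruning stops there.
Nodes removed: 4

4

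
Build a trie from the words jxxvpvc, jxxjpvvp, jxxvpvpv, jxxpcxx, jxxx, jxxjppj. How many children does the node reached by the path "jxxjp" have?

2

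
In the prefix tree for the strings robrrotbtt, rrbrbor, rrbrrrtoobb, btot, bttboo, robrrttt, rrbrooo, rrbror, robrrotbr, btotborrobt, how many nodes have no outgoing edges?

9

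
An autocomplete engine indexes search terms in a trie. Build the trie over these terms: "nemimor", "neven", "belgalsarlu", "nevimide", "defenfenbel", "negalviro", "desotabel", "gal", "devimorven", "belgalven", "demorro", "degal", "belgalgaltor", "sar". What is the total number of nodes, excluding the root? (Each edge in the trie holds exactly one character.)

82

For each word, the new-node count is its length minus the longest prefix already in the trie:
  "nemimor" → 7 new (n, e, m, i, m, o, r)
  "neven" → prefix "ne" already present; 3 new (v, e, n)
  "belgalsarlu" → 11 new (b, e, l, g, a, l, s, a, r, l, u)
  "nevimide" → prefix "nev" already present; 5 new (i, m, i, d, e)
  "defenfenbel" → 11 new (d, e, f, e, n, f, e, n, b, e, l)
  "negalviro" → prefix "ne" already present; 7 new (g, a, l, v, i, r, o)
  "desotabel" → prefix "de" already present; 7 new (s, o, t, a, b, e, l)
  "gal" → 3 new (g, a, l)
  "devimorven" → prefix "de" already present; 8 new (v, i, m, o, r, v, e, n)
  "belgalven" → prefix "belgal" already present; 3 new (v, e, n)
  "demorro" → prefix "de" already present; 5 new (m, o, r, r, o)
  "degal" → prefix "de" already present; 3 new (g, a, l)
  "belgalgaltor" → prefix "belgal" already present; 6 new (g, a, l, t, o, r)
  "sar" → 3 new (s, a, r)
Total nodes = 7 + 3 + 11 + 5 + 11 + 7 + 7 + 3 + 8 + 3 + 5 + 3 + 6 + 3 = 82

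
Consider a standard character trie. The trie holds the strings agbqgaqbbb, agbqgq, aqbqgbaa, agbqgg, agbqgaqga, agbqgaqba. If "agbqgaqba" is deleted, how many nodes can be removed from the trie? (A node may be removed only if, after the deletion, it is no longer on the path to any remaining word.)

A node on "agbqgaqba"'s path can go only if nothing else ends at it or branches off below it.
The suffix "a" (1 node) is used only by "agbqgaqba"; the node for "agbqgaqb" still has the child "b", so pruning stops there.
Nodes removed: 1

1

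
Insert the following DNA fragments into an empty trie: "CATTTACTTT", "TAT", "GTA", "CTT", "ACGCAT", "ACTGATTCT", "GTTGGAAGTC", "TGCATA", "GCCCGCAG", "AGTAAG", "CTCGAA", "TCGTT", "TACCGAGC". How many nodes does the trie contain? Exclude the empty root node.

70

For each word, the new-node count is its length minus the longest prefix already in the trie:
  "CATTTACTTT" → 10 new (C, A, T, T, T, A, C, T, T, T)
  "TAT" → 3 new (T, A, T)
  "GTA" → 3 new (G, T, A)
  "CTT" → prefix "C" already present; 2 new (T, T)
  "ACGCAT" → 6 new (A, C, G, C, A, T)
  "ACTGATTCT" → prefix "AC" already present; 7 new (T, G, A, T, T, C, T)
  "GTTGGAAGTC" → prefix "GT" already present; 8 new (T, G, G, A, A, G, T, C)
  "TGCATA" → prefix "T" already present; 5 new (G, C, A, T, A)
  "GCCCGCAG" → prefix "G" already present; 7 new (C, C, C, G, C, A, G)
  "AGTAAG" → prefix "A" already present; 5 new (G, T, A, A, G)
  "CTCGAA" → prefix "CT" already present; 4 new (C, G, A, A)
  "TCGTT" → prefix "T" already present; 4 new (C, G, T, T)
  "TACCGAGC" → prefix "TA" already present; 6 new (C, C, G, A, G, C)
Total nodes = 10 + 3 + 3 + 2 + 6 + 7 + 8 + 5 + 7 + 5 + 4 + 4 + 6 = 70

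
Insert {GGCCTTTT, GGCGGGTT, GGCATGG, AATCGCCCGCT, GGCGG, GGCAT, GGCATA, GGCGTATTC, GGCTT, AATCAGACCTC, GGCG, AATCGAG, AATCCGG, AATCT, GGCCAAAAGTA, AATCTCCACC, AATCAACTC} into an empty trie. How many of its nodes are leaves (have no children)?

13

Leaves are exactly the stored words that no other stored word extends.
Those words: "AATCAACTC", "AATCAGACCTC", "AATCCGG", "AATCGAG", "AATCGCCCGCT", "AATCTCCACC", "GGCATA", "GGCATGG", "GGCCAAAAGTA", "GGCCTTTT", "GGCGGGTT", "GGCGTATTC", "GGCTT"
Leaf count: 13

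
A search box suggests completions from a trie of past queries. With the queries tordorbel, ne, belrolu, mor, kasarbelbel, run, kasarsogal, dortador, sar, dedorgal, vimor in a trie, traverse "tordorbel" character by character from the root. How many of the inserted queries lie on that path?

Walk "tordorbel" from the root; an end-of-word marker is hit whenever a stored word is a prefix of "tordorbel".
Prefixes of the query that are stored words: "tordorbel"
Count: 1

1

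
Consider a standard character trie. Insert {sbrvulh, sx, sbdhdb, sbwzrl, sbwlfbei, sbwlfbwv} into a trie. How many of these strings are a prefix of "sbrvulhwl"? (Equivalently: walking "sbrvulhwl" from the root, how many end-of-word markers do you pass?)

1

Walk "sbrvulhwl" from the root; an end-of-word marker is hit whenever a stored word is a prefix of "sbrvulhwl".
Prefixes of the query that are stored words: "sbrvulh"
Count: 1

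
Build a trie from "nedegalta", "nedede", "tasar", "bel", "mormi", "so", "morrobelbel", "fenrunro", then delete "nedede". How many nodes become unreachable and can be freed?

A node on "nedede"'s path can go only if nothing else ends at it or branches off below it.
The suffix "de" (2 nodes) is used only by "nedede"; the node for "nede" still has the child "g", so pruning stops there.
Nodes removed: 2

2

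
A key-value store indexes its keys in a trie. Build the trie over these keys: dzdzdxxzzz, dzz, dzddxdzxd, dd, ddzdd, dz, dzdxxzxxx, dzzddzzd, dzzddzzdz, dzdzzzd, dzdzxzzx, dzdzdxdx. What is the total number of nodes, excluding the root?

Insert word by word; a character creates a node only if that edge doesn't already exist:
  "dzdzdxxzzz" → 10 new (d, z, d, z, d, x, x, z, z, z)
  "dzz" → prefix "dz" already present; 1 new (z)
  "dzddxdzxd" → prefix "dzd" already present; 6 new (d, x, d, z, x, d)
  "dd" → prefix "d" already present; 1 new (d)
  "ddzdd" → prefix "dd" already present; 3 new (z, d, d)
  "dz" → prefix "dz" already present; 0 new (none)
  "dzdxxzxxx" → prefix "dzd" already present; 6 new (x, x, z, x, x, x)
  "dzzddzzd" → prefix "dzz" already present; 5 new (d, d, z, z, d)
  "dzzddzzdz" → prefix "dzzddzzd" already present; 1 new (z)
  "dzdzzzd" → prefix "dzdz" already present; 3 new (z, z, d)
  "dzdzxzzx" → prefix "dzdz" already present; 4 new (x, z, z, x)
  "dzdzdxdx" → prefix "dzdzdx" already present; 2 new (d, x)
Total nodes = 10 + 1 + 6 + 1 + 3 + 0 + 6 + 5 + 1 + 3 + 4 + 2 = 42

42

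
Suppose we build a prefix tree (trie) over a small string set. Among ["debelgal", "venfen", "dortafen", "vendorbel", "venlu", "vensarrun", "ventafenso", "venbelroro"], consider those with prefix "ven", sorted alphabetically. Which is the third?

venfen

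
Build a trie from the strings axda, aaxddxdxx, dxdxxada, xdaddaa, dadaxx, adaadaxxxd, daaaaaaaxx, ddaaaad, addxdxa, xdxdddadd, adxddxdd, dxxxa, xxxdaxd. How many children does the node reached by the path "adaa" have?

Follow the path "adaa" to its node, then look at its outgoing edges.
Distinct next characters after "adaa": d.
That node has 1 child edge.

1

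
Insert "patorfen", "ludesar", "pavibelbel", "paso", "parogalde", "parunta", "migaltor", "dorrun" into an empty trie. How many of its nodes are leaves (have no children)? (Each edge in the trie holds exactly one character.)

8

Leaves are exactly the stored words that no other stored word extends.
Those words: "dorrun", "ludesar", "migaltor", "parogalde", "parunta", "paso", "patorfen", "pavibelbel"
Leaf count: 8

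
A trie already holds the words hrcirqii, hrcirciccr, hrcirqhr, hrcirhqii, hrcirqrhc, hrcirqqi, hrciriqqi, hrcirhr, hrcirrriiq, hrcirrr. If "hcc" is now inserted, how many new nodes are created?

The longest prefix of "hcc" already in the trie is "h" (length 1).
New nodes needed: |"hcc"| − 1 = 3 − 1 = 2.

2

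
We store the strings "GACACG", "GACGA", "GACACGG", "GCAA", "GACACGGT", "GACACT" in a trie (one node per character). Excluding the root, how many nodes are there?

14

Trace insertions, counting only characters that open a new branch:
  "GACACG" → 6 new (G, A, C, A, C, G)
  "GACGA" → prefix "GAC" already present; 2 new (G, A)
  "GACACGG" → prefix "GACACG" already present; 1 new (G)
  "GCAA" → prefix "G" already present; 3 new (C, A, A)
  "GACACGGT" → prefix "GACACGG" already present; 1 new (T)
  "GACACT" → prefix "GACAC" already present; 1 new (T)
Total nodes = 6 + 2 + 1 + 3 + 1 + 1 = 14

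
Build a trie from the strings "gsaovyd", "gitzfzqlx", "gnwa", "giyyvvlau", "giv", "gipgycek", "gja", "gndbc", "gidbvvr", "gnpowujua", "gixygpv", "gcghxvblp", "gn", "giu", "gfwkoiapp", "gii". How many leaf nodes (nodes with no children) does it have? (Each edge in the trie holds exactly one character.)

15

Leaves are exactly the stored words that no other stored word extends.
Those words: "gcghxvblp", "gfwkoiapp", "gidbvvr", "gii", "gipgycek", "gitzfzqlx", "giu", "giv", "gixygpv", "giyyvvlau", "gja", "gndbc", "gnpowujua", "gnwa", "gsaovyd"
Leaf count: 15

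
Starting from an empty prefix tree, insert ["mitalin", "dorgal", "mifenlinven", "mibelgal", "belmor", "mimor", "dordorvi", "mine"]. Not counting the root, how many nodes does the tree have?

For each word, the new-node count is its length minus the longest prefix already in the trie:
  "mitalin" → 7 new (m, i, t, a, l, i, n)
  "dorgal" → 6 new (d, o, r, g, a, l)
  "mifenlinven" → prefix "mi" already present; 9 new (f, e, n, l, i, n, v, e, n)
  "mibelgal" → prefix "mi" already present; 6 new (b, e, l, g, a, l)
  "belmor" → 6 new (b, e, l, m, o, r)
  "mimor" → prefix "mi" already present; 3 new (m, o, r)
  "dordorvi" → prefix "dor" already present; 5 new (d, o, r, v, i)
  "mine" → prefix "mi" already present; 2 new (n, e)
Total nodes = 7 + 6 + 9 + 6 + 6 + 3 + 5 + 2 = 44

44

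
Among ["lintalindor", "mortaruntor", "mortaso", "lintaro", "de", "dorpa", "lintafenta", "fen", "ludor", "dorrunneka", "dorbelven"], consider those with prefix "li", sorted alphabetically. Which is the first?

lintafenta

DFS of the "li" subtree visits, in order: "lintafenta", "lintalindor", "lintaro"
The 1st is lintafenta.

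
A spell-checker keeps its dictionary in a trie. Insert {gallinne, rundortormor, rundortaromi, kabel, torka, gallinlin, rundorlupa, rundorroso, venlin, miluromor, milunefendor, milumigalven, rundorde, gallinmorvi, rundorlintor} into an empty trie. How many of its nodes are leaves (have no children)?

Leaves are exactly the stored words that no other stored word extends.
Those words: "gallinlin", "gallinmorvi", "gallinne", "kabel", "milumigalven", "milunefendor", "miluromor", "rundorde", "rundorlintor", "rundorlupa", "rundorroso", "rundortaromi", "rundortormor", "torka", "venlin"
Leaf count: 15

15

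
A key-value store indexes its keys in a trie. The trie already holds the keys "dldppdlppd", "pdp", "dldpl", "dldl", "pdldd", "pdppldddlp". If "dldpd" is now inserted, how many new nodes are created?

1

Walking "dldpd" from the root, the first 4 characters ("dldp") follow existing edges; "d" is the first miss.
New nodes needed: |"dldpd"| − 4 = 5 − 4 = 1.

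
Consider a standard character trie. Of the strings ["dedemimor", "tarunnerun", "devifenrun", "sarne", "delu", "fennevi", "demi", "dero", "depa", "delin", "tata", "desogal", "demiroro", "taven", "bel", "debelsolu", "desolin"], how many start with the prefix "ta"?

Walk to "ta"; the words in its subtree are exactly those with that prefix.
Matches: "tarunnerun", "tata", "taven"
Count: 3

3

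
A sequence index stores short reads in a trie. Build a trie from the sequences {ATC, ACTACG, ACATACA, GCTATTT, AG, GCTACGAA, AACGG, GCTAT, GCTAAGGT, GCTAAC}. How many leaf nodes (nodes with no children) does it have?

A leaf is a node with no children — equivalently, the end of a word that is not a proper prefix of any other stored word.
Those words: "AACGG", "ACATACA", "ACTACG", "AG", "ATC", "GCTAAC", "GCTAAGGT", "GCTACGAA", "GCTATTT"
Leaf count: 9

9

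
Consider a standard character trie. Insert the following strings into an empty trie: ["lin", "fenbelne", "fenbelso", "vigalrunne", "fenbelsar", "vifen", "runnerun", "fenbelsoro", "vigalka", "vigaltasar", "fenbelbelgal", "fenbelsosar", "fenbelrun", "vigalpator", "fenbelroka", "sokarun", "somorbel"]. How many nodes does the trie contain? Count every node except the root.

78

Count nodes per top-level branch (shared prefixes stored once):
  'f'-branch (fenbelbelgal, fenbelne, fenbelroka, fenbelrun, fenbelsar, fenbelso, fenbelsoro, fenbelsosar): 29 nodes
  'l'-branch (lin): 3 nodes
  'r'-branch (runnerun): 8 nodes
  's'-branch (sokarun, somorbel): 13 nodes
  'v'-branch (vifen, vigalka, vigalpator, vigalrunne, vigaltasar): 25 nodes
Sum: 78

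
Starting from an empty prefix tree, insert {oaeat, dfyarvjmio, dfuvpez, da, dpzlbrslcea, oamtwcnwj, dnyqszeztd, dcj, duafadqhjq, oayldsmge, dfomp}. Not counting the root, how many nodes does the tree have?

Insert word by word; a character creates a node only if that edge doesn't already exist:
  "oaeat" → 5 new (o, a, e, a, t)
  "dfyarvjmio" → 10 new (d, f, y, a, r, v, j, m, i, o)
  "dfuvpez" → prefix "df" already present; 5 new (u, v, p, e, z)
  "da" → prefix "d" already present; 1 new (a)
  "dpzlbrslcea" → prefix "d" already present; 10 new (p, z, l, b, r, s, l, c, e, a)
  "oamtwcnwj" → prefix "oa" already present; 7 new (m, t, w, c, n, w, j)
  "dnyqszeztd" → prefix "d" already present; 9 new (n, y, q, s, z, e, z, t, d)
  "dcj" → prefix "d" already present; 2 new (c, j)
  "duafadqhjq" → prefix "d" already present; 9 new (u, a, f, a, d, q, h, j, q)
  "oayldsmge" → prefix "oa" already present; 7 new (y, l, d, s, m, g, e)
  "dfomp" → prefix "df" already present; 3 new (o, m, p)
Total nodes = 5 + 10 + 5 + 1 + 10 + 7 + 9 + 2 + 9 + 7 + 3 = 68

68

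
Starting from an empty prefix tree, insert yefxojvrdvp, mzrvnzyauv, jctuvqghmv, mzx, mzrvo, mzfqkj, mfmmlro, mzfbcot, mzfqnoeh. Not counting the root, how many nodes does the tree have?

51

Trace insertions, counting only characters that open a new branch:
  "yefxojvrdvp" → 11 new (y, e, f, x, o, j, v, r, d, v, p)
  "mzrvnzyauv" → 10 new (m, z, r, v, n, z, y, a, u, v)
  "jctuvqghmv" → 10 new (j, c, t, u, v, q, g, h, m, v)
  "mzx" → prefix "mz" already present; 1 new (x)
  "mzrvo" → prefix "mzrv" already present; 1 new (o)
  "mzfqkj" → prefix "mz" already present; 4 new (f, q, k, j)
  "mfmmlro" → prefix "m" already present; 6 new (f, m, m, l, r, o)
  "mzfbcot" → prefix "mzf" already present; 4 new (b, c, o, t)
  "mzfqnoeh" → prefix "mzfq" already present; 4 new (n, o, e, h)
Total nodes = 11 + 10 + 10 + 1 + 1 + 4 + 6 + 4 + 4 = 51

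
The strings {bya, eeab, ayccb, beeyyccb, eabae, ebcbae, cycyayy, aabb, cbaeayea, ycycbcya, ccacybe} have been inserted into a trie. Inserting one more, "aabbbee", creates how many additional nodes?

3

The longest prefix of "aabbbee" already in the trie is "aabb" (length 4).
Each of the 3 remaining characters creates one node.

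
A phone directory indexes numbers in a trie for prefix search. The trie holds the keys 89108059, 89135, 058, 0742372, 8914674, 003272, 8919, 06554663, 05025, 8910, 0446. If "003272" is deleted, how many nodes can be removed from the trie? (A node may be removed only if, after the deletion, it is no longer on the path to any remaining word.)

After clearing the end-marker at "003272", prune upward until reaching a node still needed by another word.
The suffix "03272" (5 nodes) is used only by "003272"; the node for "0" still has the child "5", so pruning stops there.
Nodes removed: 5

5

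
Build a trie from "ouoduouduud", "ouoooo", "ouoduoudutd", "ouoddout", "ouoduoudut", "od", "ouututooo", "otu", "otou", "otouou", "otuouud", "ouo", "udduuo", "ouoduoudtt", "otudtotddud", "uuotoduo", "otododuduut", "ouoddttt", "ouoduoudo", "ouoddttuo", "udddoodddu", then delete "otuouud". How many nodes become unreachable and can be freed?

Walk "otuouud" from the leaf back toward the root, removing each node that no remaining word uses.
The suffix "ouud" (4 nodes) is used only by "otuouud"; the node for "otu" still has the child "d", so pruning stops there.
Nodes removed: 4

4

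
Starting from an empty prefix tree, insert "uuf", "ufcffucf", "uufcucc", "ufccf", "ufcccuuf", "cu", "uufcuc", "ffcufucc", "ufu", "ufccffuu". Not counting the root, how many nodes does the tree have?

For each word, the new-node count is its length minus the longest prefix already in the trie:
  "uuf" → 3 new (u, u, f)
  "ufcffucf" → prefix "u" already present; 7 new (f, c, f, f, u, c, f)
  "uufcucc" → prefix "uuf" already present; 4 new (c, u, c, c)
  "ufccf" → prefix "ufc" already present; 2 new (c, f)
  "ufcccuuf" → prefix "ufcc" already present; 4 new (c, u, u, f)
  "cu" → 2 new (c, u)
  "uufcuc" → prefix "uufcuc" already present; 0 new (none)
  "ffcufucc" → 8 new (f, f, c, u, f, u, c, c)
  "ufu" → prefix "uf" already present; 1 new (u)
  "ufccffuu" → prefix "ufccf" already present; 3 new (f, u, u)
Total nodes = 3 + 7 + 4 + 2 + 4 + 2 + 0 + 8 + 1 + 3 = 34

34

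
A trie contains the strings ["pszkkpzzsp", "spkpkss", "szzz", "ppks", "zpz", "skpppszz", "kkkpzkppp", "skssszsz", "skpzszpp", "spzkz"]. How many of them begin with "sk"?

3

Filter for entries beginning with "sk":
Matches: "skpppszz", "skpzszpp", "skssszsz"
Count: 3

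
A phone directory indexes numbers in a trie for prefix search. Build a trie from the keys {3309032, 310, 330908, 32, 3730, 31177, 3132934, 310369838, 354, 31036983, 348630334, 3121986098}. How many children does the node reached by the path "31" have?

4

The children of the "31" node are the distinct next characters among strings starting with "31".
Characters that immediately follow "31" among the stored strings: {0, 1, 2, 3}.
That node has 4 child edges.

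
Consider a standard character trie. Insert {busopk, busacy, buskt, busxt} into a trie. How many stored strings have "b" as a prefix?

4

Walk to "b"; the words in its subtree are exactly those with that prefix.
Words under "b": busacy, buskt, busopk, busxt
Count: 4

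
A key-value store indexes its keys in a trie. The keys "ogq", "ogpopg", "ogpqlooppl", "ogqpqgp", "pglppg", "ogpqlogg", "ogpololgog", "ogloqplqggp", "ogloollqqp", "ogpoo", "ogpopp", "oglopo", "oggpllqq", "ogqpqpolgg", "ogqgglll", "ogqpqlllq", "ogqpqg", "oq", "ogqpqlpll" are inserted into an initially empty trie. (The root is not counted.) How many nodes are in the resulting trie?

For each word, the new-node count is its length minus the longest prefix already in the trie:
  "ogq" → 3 new (o, g, q)
  "ogpopg" → prefix "og" already present; 4 new (p, o, p, g)
  "ogpqlooppl" → prefix "ogp" already present; 7 new (q, l, o, o, p, p, l)
  "ogqpqgp" → prefix "ogq" already present; 4 new (p, q, g, p)
  "pglppg" → 6 new (p, g, l, p, p, g)
  "ogpqlogg" → prefix "ogpqlo" already present; 2 new (g, g)
  "ogpololgog" → prefix "ogpo" already present; 6 new (l, o, l, g, o, g)
  "ogloqplqggp" → prefix "og" already present; 9 new (l, o, q, p, l, q, g, g, p)
  "ogloollqqp" → prefix "oglo" already present; 6 new (o, l, l, q, q, p)
  "ogpoo" → prefix "ogpo" already present; 1 new (o)
  "ogpopp" → prefix "ogpop" already present; 1 new (p)
  "oglopo" → prefix "oglo" already present; 2 new (p, o)
  "oggpllqq" → prefix "og" already present; 6 new (g, p, l, l, q, q)
  "ogqpqpolgg" → prefix "ogqpq" already present; 5 new (p, o, l, g, g)
  "ogqgglll" → prefix "ogq" already present; 5 new (g, g, l, l, l)
  "ogqpqlllq" → prefix "ogqpq" already present; 4 new (l, l, l, q)
  "ogqpqg" → prefix "ogqpqg" already present; 0 new (none)
  "oq" → prefix "o" already present; 1 new (q)
  "ogqpqlpll" → prefix "ogqpql" already present; 3 new (p, l, l)
Total nodes = 3 + 4 + 7 + 4 + 6 + 2 + 6 + 9 + 6 + 1 + 1 + 2 + 6 + 5 + 5 + 4 + 0 + 1 + 3 = 75

75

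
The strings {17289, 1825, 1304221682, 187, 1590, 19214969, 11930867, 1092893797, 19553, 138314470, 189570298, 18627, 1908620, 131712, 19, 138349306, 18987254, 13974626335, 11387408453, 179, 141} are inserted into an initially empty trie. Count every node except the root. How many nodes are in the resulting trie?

104

For each word, the new-node count is its length minus the longest prefix already in the trie:
  "17289" → 5 new (1, 7, 2, 8, 9)
  "1825" → prefix "1" already present; 3 new (8, 2, 5)
  "1304221682" → prefix "1" already present; 9 new (3, 0, 4, 2, 2, 1, 6, 8, 2)
  "187" → prefix "18" already present; 1 new (7)
  "1590" → prefix "1" already present; 3 new (5, 9, 0)
  "19214969" → prefix "1" already present; 7 new (9, 2, 1, 4, 9, 6, 9)
  "11930867" → prefix "1" already present; 7 new (1, 9, 3, 0, 8, 6, 7)
  "1092893797" → prefix "1" already present; 9 new (0, 9, 2, 8, 9, 3, 7, 9, 7)
  "19553" → prefix "19" already present; 3 new (5, 5, 3)
  "138314470" → prefix "13" already present; 7 new (8, 3, 1, 4, 4, 7, 0)
  "189570298" → prefix "18" already present; 7 new (9, 5, 7, 0, 2, 9, 8)
  "18627" → prefix "18" already present; 3 new (6, 2, 7)
  "1908620" → prefix "19" already present; 5 new (0, 8, 6, 2, 0)
  "131712" → prefix "13" already present; 4 new (1, 7, 1, 2)
  "19" → prefix "19" already present; 0 new (none)
  "138349306" → prefix "1383" already present; 5 new (4, 9, 3, 0, 6)
  "18987254" → prefix "189" already present; 5 new (8, 7, 2, 5, 4)
  "13974626335" → prefix "13" already present; 9 new (9, 7, 4, 6, 2, 6, 3, 3, 5)
  "11387408453" → prefix "11" already present; 9 new (3, 8, 7, 4, 0, 8, 4, 5, 3)
  "179" → prefix "17" already present; 1 new (9)
  "141" → prefix "1" already present; 2 new (4, 1)
Total nodes = 5 + 3 + 9 + 1 + 3 + 7 + 7 + 9 + 3 + 7 + 7 + 3 + 5 + 4 + 0 + 5 + 5 + 9 + 9 + 1 + 2 = 104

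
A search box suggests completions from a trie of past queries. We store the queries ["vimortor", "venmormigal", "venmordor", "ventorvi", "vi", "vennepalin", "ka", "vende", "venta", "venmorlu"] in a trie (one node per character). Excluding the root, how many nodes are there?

40

For each word, the new-node count is its length minus the longest prefix already in the trie:
  "vimortor" → 8 new (v, i, m, o, r, t, o, r)
  "venmormigal" → prefix "v" already present; 10 new (e, n, m, o, r, m, i, g, a, l)
  "venmordor" → prefix "venmor" already present; 3 new (d, o, r)
  "ventorvi" → prefix "ven" already present; 5 new (t, o, r, v, i)
  "vi" → prefix "vi" already present; 0 new (none)
  "vennepalin" → prefix "ven" already present; 7 new (n, e, p, a, l, i, n)
  "ka" → 2 new (k, a)
  "vende" → prefix "ven" already present; 2 new (d, e)
  "venta" → prefix "vent" already present; 1 new (a)
  "venmorlu" → prefix "venmor" already present; 2 new (l, u)
Total nodes = 8 + 10 + 3 + 5 + 0 + 7 + 2 + 2 + 1 + 2 = 40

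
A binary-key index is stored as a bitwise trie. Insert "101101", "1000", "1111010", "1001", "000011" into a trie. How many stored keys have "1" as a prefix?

Traverse to the node for "1", then collect every word in that subtree.
Matches: "1000", "1001", "101101", "1111010"
Count: 4

4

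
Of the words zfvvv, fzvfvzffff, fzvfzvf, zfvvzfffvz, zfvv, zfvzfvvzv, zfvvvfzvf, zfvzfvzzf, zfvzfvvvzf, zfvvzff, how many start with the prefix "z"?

8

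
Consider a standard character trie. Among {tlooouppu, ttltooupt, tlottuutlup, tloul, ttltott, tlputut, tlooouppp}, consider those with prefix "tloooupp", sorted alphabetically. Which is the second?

DFS of the "tloooupp" subtree visits, in order: "tlooouppp", "tlooouppu"
Position 2: tlooouppu

tlooouppu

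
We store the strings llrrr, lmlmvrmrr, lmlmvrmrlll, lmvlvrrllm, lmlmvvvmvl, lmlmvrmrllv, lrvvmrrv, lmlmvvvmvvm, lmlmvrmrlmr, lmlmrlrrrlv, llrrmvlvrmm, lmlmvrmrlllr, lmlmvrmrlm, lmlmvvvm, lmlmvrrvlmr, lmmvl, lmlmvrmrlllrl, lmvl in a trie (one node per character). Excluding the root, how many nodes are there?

For each word, the new-node count is its length minus the longest prefix already in the trie:
  "llrrr" → 5 new (l, l, r, r, r)
  "lmlmvrmrr" → prefix "l" already present; 8 new (m, l, m, v, r, m, r, r)
  "lmlmvrmrlll" → prefix "lmlmvrmr" already present; 3 new (l, l, l)
  "lmvlvrrllm" → prefix "lm" already present; 8 new (v, l, v, r, r, l, l, m)
  "lmlmvvvmvl" → prefix "lmlmv" already present; 5 new (v, v, m, v, l)
  "lmlmvrmrllv" → prefix "lmlmvrmrll" already present; 1 new (v)
  "lrvvmrrv" → prefix "l" already present; 7 new (r, v, v, m, r, r, v)
  "lmlmvvvmvvm" → prefix "lmlmvvvmv" already present; 2 new (v, m)
  "lmlmvrmrlmr" → prefix "lmlmvrmrl" already present; 2 new (m, r)
  "lmlmrlrrrlv" → prefix "lmlm" already present; 7 new (r, l, r, r, r, l, v)
  "llrrmvlvrmm" → prefix "llrr" already present; 7 new (m, v, l, v, r, m, m)
  "lmlmvrmrlllr" → prefix "lmlmvrmrlll" already present; 1 new (r)
  "lmlmvrmrlm" → prefix "lmlmvrmrlm" already present; 0 new (none)
  "lmlmvvvm" → prefix "lmlmvvvm" already present; 0 new (none)
  "lmlmvrrvlmr" → prefix "lmlmvr" already present; 5 new (r, v, l, m, r)
  "lmmvl" → prefix "lm" already present; 3 new (m, v, l)
  "lmlmvrmrlllrl" → prefix "lmlmvrmrlllr" already present; 1 new (l)
  "lmvl" → prefix "lmvl" already present; 0 new (none)
Total nodes = 5 + 8 + 3 + 8 + 5 + 1 + 7 + 2 + 2 + 7 + 7 + 1 + 0 + 0 + 5 + 3 + 1 + 0 = 65

65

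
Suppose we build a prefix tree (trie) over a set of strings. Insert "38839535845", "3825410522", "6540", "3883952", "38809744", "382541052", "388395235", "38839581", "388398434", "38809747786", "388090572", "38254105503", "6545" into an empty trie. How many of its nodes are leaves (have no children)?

11

A leaf is a node with no children — equivalently, the end of a word that is not a proper prefix of any other stored word.
Those words: "3825410522", "38254105503", "388090572", "38809744", "38809747786", "388395235", "38839535845", "38839581", "388398434", "6540", "6545"
Leaf count: 11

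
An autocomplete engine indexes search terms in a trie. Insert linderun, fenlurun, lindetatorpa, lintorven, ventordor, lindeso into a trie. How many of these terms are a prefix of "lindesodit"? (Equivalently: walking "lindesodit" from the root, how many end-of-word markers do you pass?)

Traverse "lindesodit" character by character; count nodes along the way that are marked as word ends.
Prefixes of the query that are stored words: "lindeso"
Count: 1

1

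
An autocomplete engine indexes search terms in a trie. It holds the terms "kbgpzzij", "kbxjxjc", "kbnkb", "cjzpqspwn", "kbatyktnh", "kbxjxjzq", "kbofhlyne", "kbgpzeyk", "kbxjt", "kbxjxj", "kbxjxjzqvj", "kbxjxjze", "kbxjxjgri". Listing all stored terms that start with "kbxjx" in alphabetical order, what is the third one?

kbxjxjgri

Filter for "kbxjx…" and sort: "kbxjxj", "kbxjxjc", "kbxjxjgri", "kbxjxjze", "kbxjxjzq", "kbxjxjzqvj"
The 3rd is kbxjxjgri.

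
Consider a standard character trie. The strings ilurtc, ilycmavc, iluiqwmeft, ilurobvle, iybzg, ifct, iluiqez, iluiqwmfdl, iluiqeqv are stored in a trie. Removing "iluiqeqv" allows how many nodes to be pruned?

2

Walk "iluiqeqv" from the leaf back toward the root, removing each node that no remaining word uses.
The suffix "qv" (2 nodes) is used only by "iluiqeqv"; the node for "iluiqe" still has the child "z", so pruning stops there.
Nodes removed: 2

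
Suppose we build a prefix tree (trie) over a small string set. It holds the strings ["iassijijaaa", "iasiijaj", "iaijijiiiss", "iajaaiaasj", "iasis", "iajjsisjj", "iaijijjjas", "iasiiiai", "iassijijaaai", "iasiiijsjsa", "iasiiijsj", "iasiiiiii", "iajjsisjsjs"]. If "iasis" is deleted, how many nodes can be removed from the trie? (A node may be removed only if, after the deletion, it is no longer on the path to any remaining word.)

1

After clearing the end-marker at "iasis", prune upward until reaching a node still needed by another word.
The suffix "s" (1 node) is used only by "iasis"; the node for "iasi" still has the child "i", so pruning stops there.
Nodes removed: 1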